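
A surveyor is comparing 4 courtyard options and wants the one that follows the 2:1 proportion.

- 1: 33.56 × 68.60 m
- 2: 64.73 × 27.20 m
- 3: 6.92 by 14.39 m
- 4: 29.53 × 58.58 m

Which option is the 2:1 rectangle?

Ratios (long/short): 1 ≈ 2.044; 2 ≈ 2.380; 3 ≈ 2.079; 4 ≈ 1.984.
2:1 ≈ 2.000; option 4 is nearest (Δ 0.016).

4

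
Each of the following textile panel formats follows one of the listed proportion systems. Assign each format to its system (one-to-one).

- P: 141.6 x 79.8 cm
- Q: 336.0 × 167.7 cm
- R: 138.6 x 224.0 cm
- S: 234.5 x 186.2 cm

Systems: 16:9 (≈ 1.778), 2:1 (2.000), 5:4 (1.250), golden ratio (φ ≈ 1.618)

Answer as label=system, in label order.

Ratios: P ≈ 1.774; Q ≈ 2.004; R ≈ 1.616; S ≈ 1.259.
Targets: 16:9 ≈ 1.778; 2:1 ≈ 2.000; 5:4 ≈ 1.250; golden ratio ≈ 1.618.

P=16:9, Q=2:1, R=golden ratio, S=5:4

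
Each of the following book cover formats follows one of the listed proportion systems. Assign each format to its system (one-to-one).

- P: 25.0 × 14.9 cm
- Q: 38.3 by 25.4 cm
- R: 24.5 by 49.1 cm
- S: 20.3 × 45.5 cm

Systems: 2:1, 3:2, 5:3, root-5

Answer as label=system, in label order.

P=5:3, Q=3:2, R=2:1, S=root-5

P = 25.0/14.9 ≈ 1.678 → 5:3 (1.667)
Q = 38.3/25.4 ≈ 1.508 → 3:2 (1.500)
R = 49.1/24.5 ≈ 2.004 → 2:1 (2.000)
S = 45.5/20.3 ≈ 2.241 → root-5 (2.236)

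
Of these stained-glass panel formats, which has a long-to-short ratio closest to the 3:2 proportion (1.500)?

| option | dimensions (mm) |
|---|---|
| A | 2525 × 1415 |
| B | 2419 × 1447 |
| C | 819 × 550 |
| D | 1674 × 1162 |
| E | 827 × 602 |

C

Target 3:2 ≈ 1.500.
A: 1.784 (Δ0.284)  B: 1.672 (Δ0.172)  C: 1.489 (Δ0.011)  D: 1.441 (Δ0.059)  E: 1.374 (Δ0.126)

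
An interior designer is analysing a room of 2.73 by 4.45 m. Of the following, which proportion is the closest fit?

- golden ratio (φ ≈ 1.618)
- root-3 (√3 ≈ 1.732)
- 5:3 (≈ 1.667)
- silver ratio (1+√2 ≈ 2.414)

4.45/2.73 ≈ 1.630. Nearest candidates are golden ratio (1.618, off by 0.012) and 5:3 (1.667, off by 0.037).

golden ratio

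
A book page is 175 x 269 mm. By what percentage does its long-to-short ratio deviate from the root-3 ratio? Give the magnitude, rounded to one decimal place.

Ratio = 269 / 175 ≈ 1.5371.
Ideal root-3 ≈ 1.7321. |1.5371 − 1.7321| / 1.7321 ≈ 11.26% → 11.3%.

11.3%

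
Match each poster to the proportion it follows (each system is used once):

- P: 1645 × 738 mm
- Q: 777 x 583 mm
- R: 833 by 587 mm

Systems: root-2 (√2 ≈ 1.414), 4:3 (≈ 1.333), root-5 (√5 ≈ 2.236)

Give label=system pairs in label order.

P=root-5, Q=4:3, R=root-2

P = 1645/738 ≈ 2.229 → root-5 (2.236)
Q = 777/583 ≈ 1.333 → 4:3 (1.333)
R = 833/587 ≈ 1.419 → root-2 (1.414)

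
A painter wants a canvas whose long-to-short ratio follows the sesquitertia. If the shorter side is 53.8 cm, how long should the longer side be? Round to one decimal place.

71.7 cm

4:3 ≈ 1.33333.
Longer side = 53.8 × 1.33333 ≈ 71.733 → 71.7 cm.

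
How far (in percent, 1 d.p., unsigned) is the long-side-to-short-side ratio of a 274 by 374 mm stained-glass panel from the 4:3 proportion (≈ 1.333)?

2.4%

Ratio = 374 / 274 ≈ 1.3650.
Ideal 4:3 ≈ 1.3333. |1.3650 − 1.3333| / 1.3333 ≈ 2.38% → 2.4%.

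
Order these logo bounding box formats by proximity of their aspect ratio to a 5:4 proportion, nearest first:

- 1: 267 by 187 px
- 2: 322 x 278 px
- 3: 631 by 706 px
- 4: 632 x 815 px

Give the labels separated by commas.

Ratios: 1 = 267 / 187 ≈ 1.428; 2 = 322 / 278 ≈ 1.158; 3 = 706 / 631 ≈ 1.119; 4 = 815 / 632 ≈ 1.290.
|Δ from 1.250|: 1 0.178; 2 0.092; 3 0.131; 4 0.040.

4, 2, 3, 1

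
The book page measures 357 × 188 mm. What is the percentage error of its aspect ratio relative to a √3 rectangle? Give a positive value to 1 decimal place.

Ratio = 357 / 188 ≈ 1.8989.
Ideal root-3 ≈ 1.7321. |1.8989 − 1.7321| / 1.7321 ≈ 9.63% → 9.6%.

9.6%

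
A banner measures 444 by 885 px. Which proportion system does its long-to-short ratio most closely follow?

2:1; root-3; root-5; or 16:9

2:1

Ratio = 885 / 444 ≈ 1.993.
Distances: 2:1 2.000 (Δ 0.007); root-3 1.732 (Δ 0.261); root-5 2.236 (Δ 0.243); 16:9 1.778 (Δ 0.215).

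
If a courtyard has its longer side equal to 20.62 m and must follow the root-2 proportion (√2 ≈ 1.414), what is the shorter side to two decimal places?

14.58 m

root-2 ≈ 1.41421.
Shorter side = 20.62 ÷ 1.41421 ≈ 14.5806 → 14.58 m.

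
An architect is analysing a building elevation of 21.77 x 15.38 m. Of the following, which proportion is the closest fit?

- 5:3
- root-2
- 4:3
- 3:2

21.77/15.38 ≈ 1.415. Nearest candidates are root-2 (1.414, off by 0.001) and 4:3 (1.333, off by 0.082).

root-2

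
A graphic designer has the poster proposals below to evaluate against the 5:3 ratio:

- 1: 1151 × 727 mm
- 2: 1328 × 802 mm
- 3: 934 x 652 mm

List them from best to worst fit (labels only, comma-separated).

2, 1, 3

Ratios: 1 = 1151 / 727 ≈ 1.583; 2 = 1328 / 802 ≈ 1.656; 3 = 934 / 652 ≈ 1.433.
|Δ from 1.667|: 1 0.084; 2 0.011; 3 0.234.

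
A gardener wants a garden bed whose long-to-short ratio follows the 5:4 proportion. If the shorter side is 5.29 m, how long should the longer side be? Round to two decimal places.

5:4 = 1.25000.
Longer side = 5.29 × 1.25000 ≈ 6.6125 → 6.61 m.

6.61 m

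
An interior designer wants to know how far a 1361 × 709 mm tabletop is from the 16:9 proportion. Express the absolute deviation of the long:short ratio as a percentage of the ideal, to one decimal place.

8.0%

Ratio = 1361 / 709 ≈ 1.9196.
Ideal 16:9 ≈ 1.7778. |1.9196 − 1.7778| / 1.7778 ≈ 7.98% → 8.0%.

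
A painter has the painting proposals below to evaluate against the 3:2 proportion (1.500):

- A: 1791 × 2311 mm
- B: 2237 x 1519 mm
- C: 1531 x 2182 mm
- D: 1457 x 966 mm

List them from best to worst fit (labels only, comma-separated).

Ratios: A = 2311 / 1791 ≈ 1.290; B = 2237 / 1519 ≈ 1.473; C = 2182 / 1531 ≈ 1.425; D = 1457 / 966 ≈ 1.508.
|Δ from 1.500|: A 0.210; B 0.027; C 0.075; D 0.008.

D, B, C, A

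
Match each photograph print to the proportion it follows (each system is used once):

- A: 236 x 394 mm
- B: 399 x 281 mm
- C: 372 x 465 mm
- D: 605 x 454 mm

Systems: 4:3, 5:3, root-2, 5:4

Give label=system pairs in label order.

Ratios: A ≈ 1.669; B ≈ 1.420; C ≈ 1.250; D ≈ 1.333.
Targets: 4:3 ≈ 1.333; 5:3 ≈ 1.667; root-2 ≈ 1.414; 5:4 ≈ 1.250.

A=5:3, B=root-2, C=5:4, D=4:3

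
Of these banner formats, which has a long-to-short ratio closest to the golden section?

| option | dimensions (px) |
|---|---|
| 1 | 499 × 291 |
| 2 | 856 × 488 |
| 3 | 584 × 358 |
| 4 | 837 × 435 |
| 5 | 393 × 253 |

3

Target golden ratio ≈ 1.618.
1: 1.715 (Δ0.097)  2: 1.754 (Δ0.136)  3: 1.631 (Δ0.013)  4: 1.924 (Δ0.306)  5: 1.553 (Δ0.065)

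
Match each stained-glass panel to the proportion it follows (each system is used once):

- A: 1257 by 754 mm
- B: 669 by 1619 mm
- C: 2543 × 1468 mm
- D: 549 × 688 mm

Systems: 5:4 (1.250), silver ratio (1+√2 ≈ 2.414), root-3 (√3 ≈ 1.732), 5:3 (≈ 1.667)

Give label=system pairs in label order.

A=5:3, B=silver ratio, C=root-3, D=5:4

Ratios: A ≈ 1.667; B ≈ 2.420; C ≈ 1.732; D ≈ 1.253.
Targets: 5:4 ≈ 1.250; silver ratio ≈ 2.414; root-3 ≈ 1.732; 5:3 ≈ 1.667.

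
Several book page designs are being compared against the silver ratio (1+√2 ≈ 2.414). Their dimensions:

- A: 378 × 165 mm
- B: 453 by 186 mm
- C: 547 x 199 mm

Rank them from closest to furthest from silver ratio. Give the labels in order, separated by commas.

A: 378/165 ≈ 2.291 → |2.291 − 2.414| = 0.123
B: 453/186 ≈ 2.435 → |2.435 − 2.414| = 0.021
C: 547/199 ≈ 2.749 → |2.749 − 2.414| = 0.335

B, A, C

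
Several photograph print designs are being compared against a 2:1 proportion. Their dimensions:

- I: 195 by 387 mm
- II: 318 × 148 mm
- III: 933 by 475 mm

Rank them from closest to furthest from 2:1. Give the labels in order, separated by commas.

I, III, II

I: 387/195 ≈ 1.985 → |1.985 − 2.000| = 0.015
II: 318/148 ≈ 2.149 → |2.149 − 2.000| = 0.149
III: 933/475 ≈ 1.964 → |1.964 − 2.000| = 0.036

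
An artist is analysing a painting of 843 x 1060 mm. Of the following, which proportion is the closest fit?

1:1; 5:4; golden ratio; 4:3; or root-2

5:4

1060/843 ≈ 1.257. Nearest candidates are 5:4 (1.250, off by 0.007) and 4:3 (1.333, off by 0.076).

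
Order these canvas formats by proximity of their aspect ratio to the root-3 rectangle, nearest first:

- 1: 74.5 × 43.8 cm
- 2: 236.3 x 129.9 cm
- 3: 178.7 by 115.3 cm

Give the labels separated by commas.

1, 2, 3

Ratios: 1 = 74.5 / 43.8 ≈ 1.701; 2 = 236.3 / 129.9 ≈ 1.819; 3 = 178.7 / 115.3 ≈ 1.550.
|Δ from 1.732|: 1 0.031; 2 0.087; 3 0.182.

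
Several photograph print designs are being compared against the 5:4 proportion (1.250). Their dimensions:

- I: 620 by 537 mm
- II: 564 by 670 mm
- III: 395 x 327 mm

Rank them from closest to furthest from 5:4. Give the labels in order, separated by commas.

III, II, I

Ratios: I = 620 / 537 ≈ 1.155; II = 670 / 564 ≈ 1.188; III = 395 / 327 ≈ 1.208.
|Δ from 1.250|: I 0.095; II 0.062; III 0.042.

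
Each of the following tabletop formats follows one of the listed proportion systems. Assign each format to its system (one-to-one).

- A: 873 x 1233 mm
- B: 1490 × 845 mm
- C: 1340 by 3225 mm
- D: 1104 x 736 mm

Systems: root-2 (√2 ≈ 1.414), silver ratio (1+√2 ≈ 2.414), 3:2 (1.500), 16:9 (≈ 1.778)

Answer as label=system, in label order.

Ratios: A ≈ 1.412; B ≈ 1.763; C ≈ 2.407; D ≈ 1.500.
Targets: root-2 ≈ 1.414; silver ratio ≈ 2.414; 3:2 ≈ 1.500; 16:9 ≈ 1.778.

A=root-2, B=16:9, C=silver ratio, D=3:2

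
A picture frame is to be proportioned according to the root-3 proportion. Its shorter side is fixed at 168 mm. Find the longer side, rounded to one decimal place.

291.0 mm

root-3 ≈ 1.73205.
Longer side = 168 × 1.73205 ≈ 290.984 → 291.0 mm.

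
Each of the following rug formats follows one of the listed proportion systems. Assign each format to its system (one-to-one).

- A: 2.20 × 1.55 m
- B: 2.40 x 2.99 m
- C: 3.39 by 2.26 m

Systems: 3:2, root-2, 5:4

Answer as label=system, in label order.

Ratios: A ≈ 1.419; B ≈ 1.246; C ≈ 1.500.
Targets: 3:2 ≈ 1.500; root-2 ≈ 1.414; 5:4 ≈ 1.250.

A=root-2, B=5:4, C=3:2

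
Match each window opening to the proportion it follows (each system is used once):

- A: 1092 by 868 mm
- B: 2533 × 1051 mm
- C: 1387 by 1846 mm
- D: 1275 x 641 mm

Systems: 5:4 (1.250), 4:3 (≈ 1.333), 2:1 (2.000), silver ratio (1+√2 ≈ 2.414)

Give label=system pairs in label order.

A=5:4, B=silver ratio, C=4:3, D=2:1

Ratios: A ≈ 1.258; B ≈ 2.410; C ≈ 1.331; D ≈ 1.989.
Targets: 5:4 ≈ 1.250; 4:3 ≈ 1.333; 2:1 ≈ 2.000; silver ratio ≈ 2.414.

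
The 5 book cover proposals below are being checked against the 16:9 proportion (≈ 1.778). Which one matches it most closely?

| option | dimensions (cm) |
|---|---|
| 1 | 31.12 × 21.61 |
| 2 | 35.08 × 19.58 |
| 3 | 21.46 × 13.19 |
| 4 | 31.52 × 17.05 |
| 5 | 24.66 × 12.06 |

Ratios (long/short): 1 ≈ 1.440; 2 ≈ 1.792; 3 ≈ 1.627; 4 ≈ 1.849; 5 ≈ 2.045.
16:9 ≈ 1.778; option 2 is nearest (Δ 0.014).

2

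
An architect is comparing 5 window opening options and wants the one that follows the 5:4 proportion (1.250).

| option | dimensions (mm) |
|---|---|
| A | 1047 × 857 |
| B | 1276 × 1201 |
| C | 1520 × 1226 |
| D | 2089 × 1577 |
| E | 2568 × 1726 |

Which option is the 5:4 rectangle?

Target 5:4 ≈ 1.250.
A: 1.222 (Δ0.028)  B: 1.062 (Δ0.188)  C: 1.240 (Δ0.010)  D: 1.325 (Δ0.075)  E: 1.488 (Δ0.238)

C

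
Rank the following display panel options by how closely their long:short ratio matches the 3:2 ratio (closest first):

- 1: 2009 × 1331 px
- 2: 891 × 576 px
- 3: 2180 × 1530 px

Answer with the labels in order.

1, 2, 3

1: 2009/1331 ≈ 1.509 → |1.509 − 1.500| = 0.009
2: 891/576 ≈ 1.547 → |1.547 − 1.500| = 0.047
3: 2180/1530 ≈ 1.425 → |1.425 − 1.500| = 0.075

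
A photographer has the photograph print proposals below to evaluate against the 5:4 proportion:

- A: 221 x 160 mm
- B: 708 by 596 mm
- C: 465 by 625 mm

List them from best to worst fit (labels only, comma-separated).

B, C, A

A: 221/160 ≈ 1.381 → |1.381 − 1.250| = 0.131
B: 708/596 ≈ 1.188 → |1.188 − 1.250| = 0.062
C: 625/465 ≈ 1.344 → |1.344 − 1.250| = 0.094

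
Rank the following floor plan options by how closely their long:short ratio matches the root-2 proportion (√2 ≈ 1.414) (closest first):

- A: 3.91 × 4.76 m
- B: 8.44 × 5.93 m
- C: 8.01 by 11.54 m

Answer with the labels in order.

Ratios: A = 4.76 / 3.91 ≈ 1.217; B = 8.44 / 5.93 ≈ 1.423; C = 11.54 / 8.01 ≈ 1.441.
|Δ from 1.414|: A 0.197; B 0.009; C 0.027.

B, C, A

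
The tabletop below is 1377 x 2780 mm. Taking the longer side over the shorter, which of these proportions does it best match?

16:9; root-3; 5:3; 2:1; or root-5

2780/1377 ≈ 2.019. Nearest candidates are 2:1 (2.000, off by 0.019) and root-5 (2.236, off by 0.217).

2:1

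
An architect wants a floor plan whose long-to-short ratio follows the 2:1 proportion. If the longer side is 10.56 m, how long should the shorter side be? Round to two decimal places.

2:1 = 2.00000.
Shorter side = 10.56 ÷ 2.00000 ≈ 5.2800 → 5.28 m.

5.28 m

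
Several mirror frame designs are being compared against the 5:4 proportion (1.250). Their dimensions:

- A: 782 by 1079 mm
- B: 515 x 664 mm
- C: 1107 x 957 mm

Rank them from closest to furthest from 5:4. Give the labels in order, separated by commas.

Ratios: A = 1079 / 782 ≈ 1.380; B = 664 / 515 ≈ 1.289; C = 1107 / 957 ≈ 1.157.
|Δ from 1.250|: A 0.130; B 0.039; C 0.093.

B, C, A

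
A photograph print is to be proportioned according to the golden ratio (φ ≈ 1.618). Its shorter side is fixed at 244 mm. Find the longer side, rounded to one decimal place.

394.8 mm

golden ratio ≈ 1.61803.
Longer side = 244 × 1.61803 ≈ 394.799 → 394.8 mm.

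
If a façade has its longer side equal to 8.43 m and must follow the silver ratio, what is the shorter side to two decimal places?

3.49 m

silver ratio ≈ 2.41421.
Shorter side = 8.43 ÷ 2.41421 ≈ 3.4918 → 3.49 m.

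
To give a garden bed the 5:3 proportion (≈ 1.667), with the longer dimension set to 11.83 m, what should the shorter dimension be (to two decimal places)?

5:3 ≈ 1.66667.
Shorter side = 11.83 ÷ 1.66667 ≈ 7.0980 → 7.10 m.

7.10 m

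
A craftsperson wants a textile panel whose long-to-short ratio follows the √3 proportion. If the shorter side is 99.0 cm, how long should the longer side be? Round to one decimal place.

171.5 cm

root-3 ≈ 1.73205.
Longer side = 99.0 × 1.73205 ≈ 171.473 → 171.5 cm.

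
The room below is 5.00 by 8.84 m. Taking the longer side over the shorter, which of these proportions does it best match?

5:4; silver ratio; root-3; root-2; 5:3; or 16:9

Ratio = 8.84 / 5.00 ≈ 1.768.
Distances: 5:4 1.250 (Δ 0.518); silver ratio 2.414 (Δ 0.646); root-3 1.732 (Δ 0.036); root-2 1.414 (Δ 0.354); 5:3 1.667 (Δ 0.101); 16:9 1.778 (Δ 0.010).

16:9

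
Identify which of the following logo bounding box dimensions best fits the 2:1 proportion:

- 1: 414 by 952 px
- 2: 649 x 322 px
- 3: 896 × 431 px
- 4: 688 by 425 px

2

Target 2:1 ≈ 2.000.
1: 2.300 (Δ0.300)  2: 2.016 (Δ0.016)  3: 2.079 (Δ0.079)  4: 1.619 (Δ0.381)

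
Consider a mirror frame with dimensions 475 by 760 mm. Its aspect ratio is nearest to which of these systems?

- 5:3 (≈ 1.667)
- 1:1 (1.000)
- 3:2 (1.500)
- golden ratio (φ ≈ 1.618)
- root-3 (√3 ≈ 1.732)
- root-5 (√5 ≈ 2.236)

Ratio = 760 / 475 ≈ 1.600.
Distances: 5:3 1.667 (Δ 0.067); 1:1 1.000 (Δ 0.600); 3:2 1.500 (Δ 0.100); golden ratio 1.618 (Δ 0.018); root-3 1.732 (Δ 0.132); root-5 2.236 (Δ 0.636).

golden ratio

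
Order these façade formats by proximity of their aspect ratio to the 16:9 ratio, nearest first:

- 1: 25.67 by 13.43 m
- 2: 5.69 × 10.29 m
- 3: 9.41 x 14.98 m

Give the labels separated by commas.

2, 1, 3

1: 25.67/13.43 ≈ 1.911 → |1.911 − 1.778| = 0.133
2: 10.29/5.69 ≈ 1.808 → |1.808 − 1.778| = 0.030
3: 14.98/9.41 ≈ 1.592 → |1.592 − 1.778| = 0.186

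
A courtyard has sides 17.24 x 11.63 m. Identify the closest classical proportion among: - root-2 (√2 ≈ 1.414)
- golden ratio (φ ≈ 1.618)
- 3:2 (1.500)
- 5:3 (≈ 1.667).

3:2

17.24/11.63 ≈ 1.482. Nearest candidates are 3:2 (1.500, off by 0.018) and root-2 (1.414, off by 0.068).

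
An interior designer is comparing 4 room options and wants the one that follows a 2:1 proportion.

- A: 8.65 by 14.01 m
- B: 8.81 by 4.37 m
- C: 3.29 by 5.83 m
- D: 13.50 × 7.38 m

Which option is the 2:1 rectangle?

B

Target 2:1 ≈ 2.000.
A: 1.620 (Δ0.380)  B: 2.016 (Δ0.016)  C: 1.772 (Δ0.228)  D: 1.829 (Δ0.171)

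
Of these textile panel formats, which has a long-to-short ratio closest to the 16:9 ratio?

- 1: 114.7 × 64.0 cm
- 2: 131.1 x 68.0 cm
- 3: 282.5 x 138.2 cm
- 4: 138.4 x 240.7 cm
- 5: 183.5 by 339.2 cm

1

Ratios (long/short): 1 ≈ 1.792; 2 ≈ 1.928; 3 ≈ 2.044; 4 ≈ 1.739; 5 ≈ 1.849.
16:9 ≈ 1.778; option 1 is nearest (Δ 0.014).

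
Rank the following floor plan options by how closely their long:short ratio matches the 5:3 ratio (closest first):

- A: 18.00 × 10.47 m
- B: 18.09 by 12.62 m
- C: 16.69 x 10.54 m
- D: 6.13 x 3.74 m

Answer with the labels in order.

D, A, C, B

A: 18.00/10.47 ≈ 1.719 → |1.719 − 1.667| = 0.052
B: 18.09/12.62 ≈ 1.433 → |1.433 − 1.667| = 0.234
C: 16.69/10.54 ≈ 1.583 → |1.583 − 1.667| = 0.084
D: 6.13/3.74 ≈ 1.639 → |1.639 − 1.667| = 0.028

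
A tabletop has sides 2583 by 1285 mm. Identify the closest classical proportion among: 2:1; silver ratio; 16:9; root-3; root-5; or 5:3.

2:1

Ratio = 2583 / 1285 ≈ 2.010.
Distances: 2:1 2.000 (Δ 0.010); silver ratio 2.414 (Δ 0.404); 16:9 1.778 (Δ 0.232); root-3 1.732 (Δ 0.278); root-5 2.236 (Δ 0.226); 5:3 1.667 (Δ 0.343).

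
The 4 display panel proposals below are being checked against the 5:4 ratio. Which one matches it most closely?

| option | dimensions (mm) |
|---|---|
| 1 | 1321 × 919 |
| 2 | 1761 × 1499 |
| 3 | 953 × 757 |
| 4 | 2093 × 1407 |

Ratios (long/short): 1 ≈ 1.437; 2 ≈ 1.175; 3 ≈ 1.259; 4 ≈ 1.488.
5:4 ≈ 1.250; option 3 is nearest (Δ 0.009).

3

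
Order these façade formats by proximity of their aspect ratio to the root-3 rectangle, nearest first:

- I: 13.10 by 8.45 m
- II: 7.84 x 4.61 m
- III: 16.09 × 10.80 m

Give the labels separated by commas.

II, I, III

Ratios: I = 13.10 / 8.45 ≈ 1.550; II = 7.84 / 4.61 ≈ 1.701; III = 16.09 / 10.80 ≈ 1.490.
|Δ from 1.732|: I 0.182; II 0.031; III 0.242.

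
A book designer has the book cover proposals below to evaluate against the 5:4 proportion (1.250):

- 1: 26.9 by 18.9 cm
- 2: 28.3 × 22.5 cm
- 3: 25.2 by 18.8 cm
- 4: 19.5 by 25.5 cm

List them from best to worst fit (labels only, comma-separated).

1: 26.9/18.9 ≈ 1.423 → |1.423 − 1.250| = 0.173
2: 28.3/22.5 ≈ 1.258 → |1.258 − 1.250| = 0.008
3: 25.2/18.8 ≈ 1.340 → |1.340 − 1.250| = 0.090
4: 25.5/19.5 ≈ 1.308 → |1.308 − 1.250| = 0.058

2, 4, 3, 1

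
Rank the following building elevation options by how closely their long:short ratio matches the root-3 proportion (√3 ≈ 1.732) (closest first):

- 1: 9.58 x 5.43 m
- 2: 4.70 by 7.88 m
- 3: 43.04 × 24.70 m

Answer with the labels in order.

Ratios: 1 = 9.58 / 5.43 ≈ 1.764; 2 = 7.88 / 4.70 ≈ 1.677; 3 = 43.04 / 24.70 ≈ 1.743.
|Δ from 1.732|: 1 0.032; 2 0.055; 3 0.011.

3, 1, 2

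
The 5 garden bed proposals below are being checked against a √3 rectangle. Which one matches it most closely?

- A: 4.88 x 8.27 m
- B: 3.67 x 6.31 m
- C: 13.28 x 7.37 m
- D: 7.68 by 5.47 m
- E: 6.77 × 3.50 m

Ratios (long/short): A ≈ 1.695; B ≈ 1.719; C ≈ 1.802; D ≈ 1.404; E ≈ 1.934.
root-3 ≈ 1.732; option B is nearest (Δ 0.013).

B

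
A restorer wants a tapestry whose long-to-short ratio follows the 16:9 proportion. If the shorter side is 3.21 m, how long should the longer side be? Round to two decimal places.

16:9 ≈ 1.77778.
Longer side = 3.21 × 1.77778 ≈ 5.7067 → 5.71 m.

5.71 m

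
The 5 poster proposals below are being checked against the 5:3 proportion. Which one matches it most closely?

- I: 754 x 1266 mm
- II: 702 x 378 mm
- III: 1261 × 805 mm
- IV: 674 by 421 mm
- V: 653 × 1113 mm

I

Target 5:3 ≈ 1.667.
I: 1.679 (Δ0.012)  II: 1.857 (Δ0.190)  III: 1.566 (Δ0.101)  IV: 1.601 (Δ0.066)  V: 1.704 (Δ0.037)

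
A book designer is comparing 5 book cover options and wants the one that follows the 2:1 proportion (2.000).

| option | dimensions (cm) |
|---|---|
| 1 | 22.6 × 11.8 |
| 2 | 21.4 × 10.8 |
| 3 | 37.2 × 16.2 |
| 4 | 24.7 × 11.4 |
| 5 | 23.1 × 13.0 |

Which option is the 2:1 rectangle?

Ratios (long/short): 1 ≈ 1.915; 2 ≈ 1.981; 3 ≈ 2.296; 4 ≈ 2.167; 5 ≈ 1.777.
2:1 ≈ 2.000; option 2 is nearest (Δ 0.019).

2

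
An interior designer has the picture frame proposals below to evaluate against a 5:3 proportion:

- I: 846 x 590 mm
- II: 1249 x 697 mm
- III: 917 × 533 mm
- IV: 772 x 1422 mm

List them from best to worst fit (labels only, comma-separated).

III, II, IV, I

I: 846/590 ≈ 1.434 → |1.434 − 1.667| = 0.233
II: 1249/697 ≈ 1.792 → |1.792 − 1.667| = 0.125
III: 917/533 ≈ 1.720 → |1.720 − 1.667| = 0.053
IV: 1422/772 ≈ 1.842 → |1.842 − 1.667| = 0.175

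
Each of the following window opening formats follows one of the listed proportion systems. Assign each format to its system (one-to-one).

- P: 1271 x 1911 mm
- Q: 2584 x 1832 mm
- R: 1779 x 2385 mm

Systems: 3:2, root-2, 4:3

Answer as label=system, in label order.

P=3:2, Q=root-2, R=4:3

P = 1911/1271 ≈ 1.504 → 3:2 (1.500)
Q = 2584/1832 ≈ 1.410 → root-2 (1.414)
R = 2385/1779 ≈ 1.341 → 4:3 (1.333)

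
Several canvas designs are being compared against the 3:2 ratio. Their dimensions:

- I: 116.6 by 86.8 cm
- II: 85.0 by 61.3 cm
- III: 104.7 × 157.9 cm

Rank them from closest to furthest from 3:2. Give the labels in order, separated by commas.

III, II, I

Ratios: I = 116.6 / 86.8 ≈ 1.343; II = 85.0 / 61.3 ≈ 1.387; III = 157.9 / 104.7 ≈ 1.508.
|Δ from 1.500|: I 0.157; II 0.113; III 0.008.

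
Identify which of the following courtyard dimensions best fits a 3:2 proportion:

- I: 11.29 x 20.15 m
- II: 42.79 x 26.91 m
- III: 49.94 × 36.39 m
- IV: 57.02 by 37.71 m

IV

Target 3:2 ≈ 1.500.
I: 1.785 (Δ0.285)  II: 1.590 (Δ0.090)  III: 1.372 (Δ0.128)  IV: 1.512 (Δ0.012)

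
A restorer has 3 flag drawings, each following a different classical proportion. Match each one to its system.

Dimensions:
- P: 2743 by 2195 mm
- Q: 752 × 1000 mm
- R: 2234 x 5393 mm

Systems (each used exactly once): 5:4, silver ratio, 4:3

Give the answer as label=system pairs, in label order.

P=5:4, Q=4:3, R=silver ratio

Ratios: P ≈ 1.250; Q ≈ 1.330; R ≈ 2.414.
Targets: 5:4 ≈ 1.250; silver ratio ≈ 2.414; 4:3 ≈ 1.333.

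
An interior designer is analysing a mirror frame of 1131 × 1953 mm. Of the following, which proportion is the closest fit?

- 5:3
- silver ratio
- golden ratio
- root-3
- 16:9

1953/1131 ≈ 1.727. Nearest candidates are root-3 (1.732, off by 0.005) and 16:9 (1.778, off by 0.051).

root-3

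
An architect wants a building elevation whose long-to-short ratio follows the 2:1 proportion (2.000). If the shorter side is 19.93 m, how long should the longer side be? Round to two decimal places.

2:1 = 2.00000.
Longer side = 19.93 × 2.00000 ≈ 39.8600 → 39.86 m.

39.86 m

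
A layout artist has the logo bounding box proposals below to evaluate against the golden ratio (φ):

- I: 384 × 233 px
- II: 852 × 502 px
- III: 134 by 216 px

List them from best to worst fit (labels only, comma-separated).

III, I, II

Ratios: I = 384 / 233 ≈ 1.648; II = 852 / 502 ≈ 1.697; III = 216 / 134 ≈ 1.612.
|Δ from 1.618|: I 0.030; II 0.079; III 0.006.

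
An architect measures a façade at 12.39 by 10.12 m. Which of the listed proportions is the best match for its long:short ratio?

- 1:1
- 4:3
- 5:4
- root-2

5:4

12.39/10.12 ≈ 1.224. Nearest candidates are 5:4 (1.250, off by 0.026) and 4:3 (1.333, off by 0.109).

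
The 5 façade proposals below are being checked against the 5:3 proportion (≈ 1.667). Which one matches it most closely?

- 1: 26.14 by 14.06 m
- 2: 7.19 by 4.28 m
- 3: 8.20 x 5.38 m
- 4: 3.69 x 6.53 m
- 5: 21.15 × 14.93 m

Target 5:3 ≈ 1.667.
1: 1.859 (Δ0.192)  2: 1.680 (Δ0.013)  3: 1.524 (Δ0.143)  4: 1.770 (Δ0.103)  5: 1.417 (Δ0.250)

2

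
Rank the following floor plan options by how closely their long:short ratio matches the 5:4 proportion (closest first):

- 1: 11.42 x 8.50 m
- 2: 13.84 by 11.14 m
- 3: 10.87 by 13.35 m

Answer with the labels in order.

2, 3, 1

Ratios: 1 = 11.42 / 8.50 ≈ 1.344; 2 = 13.84 / 11.14 ≈ 1.242; 3 = 13.35 / 10.87 ≈ 1.228.
|Δ from 1.250|: 1 0.094; 2 0.008; 3 0.022.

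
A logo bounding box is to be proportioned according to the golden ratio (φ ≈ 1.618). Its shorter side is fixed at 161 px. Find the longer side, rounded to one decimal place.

golden ratio ≈ 1.61803.
Longer side = 161 × 1.61803 ≈ 260.503 → 260.5 px.

260.5 px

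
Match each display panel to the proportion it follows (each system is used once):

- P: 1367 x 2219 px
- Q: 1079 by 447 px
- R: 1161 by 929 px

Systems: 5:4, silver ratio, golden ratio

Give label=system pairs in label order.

P = 2219/1367 ≈ 1.623 → golden ratio (1.618)
Q = 1079/447 ≈ 2.414 → silver ratio (2.414)
R = 1161/929 ≈ 1.250 → 5:4 (1.250)

P=golden ratio, Q=silver ratio, R=5:4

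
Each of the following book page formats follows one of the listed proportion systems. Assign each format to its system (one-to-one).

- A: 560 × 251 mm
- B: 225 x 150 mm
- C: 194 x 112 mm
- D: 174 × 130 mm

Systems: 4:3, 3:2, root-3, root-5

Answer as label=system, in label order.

A = 560/251 ≈ 2.231 → root-5 (2.236)
B = 225/150 ≈ 1.500 → 3:2 (1.500)
C = 194/112 ≈ 1.732 → root-3 (1.732)
D = 174/130 ≈ 1.338 → 4:3 (1.333)

A=root-5, B=3:2, C=root-3, D=4:3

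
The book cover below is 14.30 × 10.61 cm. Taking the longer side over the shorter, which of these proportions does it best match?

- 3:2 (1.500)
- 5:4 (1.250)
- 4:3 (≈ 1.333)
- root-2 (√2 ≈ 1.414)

4:3

Ratio = 14.30 / 10.61 ≈ 1.348.
Distances: 3:2 1.500 (Δ 0.152); 5:4 1.250 (Δ 0.098); 4:3 1.333 (Δ 0.015); root-2 1.414 (Δ 0.066).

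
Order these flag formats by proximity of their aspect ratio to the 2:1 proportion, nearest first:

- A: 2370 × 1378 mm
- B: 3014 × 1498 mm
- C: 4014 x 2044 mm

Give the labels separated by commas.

Ratios: A = 2370 / 1378 ≈ 1.720; B = 3014 / 1498 ≈ 2.012; C = 4014 / 2044 ≈ 1.964.
|Δ from 2.000|: A 0.280; B 0.012; C 0.036.

B, C, A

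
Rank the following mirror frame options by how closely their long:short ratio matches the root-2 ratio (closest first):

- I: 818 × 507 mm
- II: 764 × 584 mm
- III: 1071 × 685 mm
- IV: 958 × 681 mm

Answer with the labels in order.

I: 818/507 ≈ 1.613 → |1.613 − 1.414| = 0.199
II: 764/584 ≈ 1.308 → |1.308 − 1.414| = 0.106
III: 1071/685 ≈ 1.564 → |1.564 − 1.414| = 0.150
IV: 958/681 ≈ 1.407 → |1.407 − 1.414| = 0.007

IV, II, III, I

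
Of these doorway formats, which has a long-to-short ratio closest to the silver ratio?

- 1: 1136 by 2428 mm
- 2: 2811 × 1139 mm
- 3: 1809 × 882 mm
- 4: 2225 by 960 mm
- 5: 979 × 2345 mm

5

Ratios (long/short): 1 ≈ 2.137; 2 ≈ 2.468; 3 ≈ 2.051; 4 ≈ 2.318; 5 ≈ 2.395.
silver ratio ≈ 2.414; option 5 is nearest (Δ 0.019).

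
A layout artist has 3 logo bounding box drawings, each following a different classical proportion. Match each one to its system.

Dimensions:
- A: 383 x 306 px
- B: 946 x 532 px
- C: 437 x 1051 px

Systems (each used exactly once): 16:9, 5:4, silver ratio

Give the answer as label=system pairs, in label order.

Ratios: A ≈ 1.252; B ≈ 1.778; C ≈ 2.405.
Targets: 16:9 ≈ 1.778; 5:4 ≈ 1.250; silver ratio ≈ 2.414.

A=5:4, B=16:9, C=silver ratio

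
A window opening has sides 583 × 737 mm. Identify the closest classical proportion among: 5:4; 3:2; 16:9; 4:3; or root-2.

737/583 ≈ 1.264. Nearest candidates are 5:4 (1.250, off by 0.014) and 4:3 (1.333, off by 0.069).

5:4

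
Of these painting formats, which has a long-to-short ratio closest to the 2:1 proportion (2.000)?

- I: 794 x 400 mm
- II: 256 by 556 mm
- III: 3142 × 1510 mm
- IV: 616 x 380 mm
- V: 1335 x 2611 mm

Ratios (long/short): I ≈ 1.985; II ≈ 2.172; III ≈ 2.081; IV ≈ 1.621; V ≈ 1.956.
2:1 ≈ 2.000; option I is nearest (Δ 0.015).

I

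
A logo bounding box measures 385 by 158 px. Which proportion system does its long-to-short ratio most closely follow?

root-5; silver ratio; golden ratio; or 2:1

silver ratio

385/158 ≈ 2.437. Nearest candidates are silver ratio (2.414, off by 0.023) and root-5 (2.236, off by 0.201).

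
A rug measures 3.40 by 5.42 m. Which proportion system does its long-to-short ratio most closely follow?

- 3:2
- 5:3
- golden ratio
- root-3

golden ratio

Ratio = 5.42 / 3.40 ≈ 1.594.
Distances: 3:2 1.500 (Δ 0.094); 5:3 1.667 (Δ 0.073); golden ratio 1.618 (Δ 0.024); root-3 1.732 (Δ 0.138).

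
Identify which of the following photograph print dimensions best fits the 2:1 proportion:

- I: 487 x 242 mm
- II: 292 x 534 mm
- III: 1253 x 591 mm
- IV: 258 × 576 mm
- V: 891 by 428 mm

Target 2:1 ≈ 2.000.
I: 2.012 (Δ0.012)  II: 1.829 (Δ0.171)  III: 2.120 (Δ0.120)  IV: 2.233 (Δ0.233)  V: 2.082 (Δ0.082)

I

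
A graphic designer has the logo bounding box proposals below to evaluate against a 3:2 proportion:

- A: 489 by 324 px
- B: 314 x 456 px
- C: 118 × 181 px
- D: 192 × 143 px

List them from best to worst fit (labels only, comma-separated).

A: 489/324 ≈ 1.509 → |1.509 − 1.500| = 0.009
B: 456/314 ≈ 1.452 → |1.452 − 1.500| = 0.048
C: 181/118 ≈ 1.534 → |1.534 − 1.500| = 0.034
D: 192/143 ≈ 1.343 → |1.343 − 1.500| = 0.157

A, C, B, D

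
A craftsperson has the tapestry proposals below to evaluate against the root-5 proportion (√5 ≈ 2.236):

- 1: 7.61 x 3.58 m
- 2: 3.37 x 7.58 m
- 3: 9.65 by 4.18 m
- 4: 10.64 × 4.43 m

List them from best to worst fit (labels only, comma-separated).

1: 7.61/3.58 ≈ 2.126 → |2.126 − 2.236| = 0.110
2: 7.58/3.37 ≈ 2.249 → |2.249 − 2.236| = 0.013
3: 9.65/4.18 ≈ 2.309 → |2.309 − 2.236| = 0.073
4: 10.64/4.43 ≈ 2.402 → |2.402 − 2.236| = 0.166

2, 3, 1, 4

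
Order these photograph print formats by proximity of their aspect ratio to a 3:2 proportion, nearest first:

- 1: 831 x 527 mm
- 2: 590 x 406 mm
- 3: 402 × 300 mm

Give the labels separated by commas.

Ratios: 1 = 831 / 527 ≈ 1.577; 2 = 590 / 406 ≈ 1.453; 3 = 402 / 300 ≈ 1.340.
|Δ from 1.500|: 1 0.077; 2 0.047; 3 0.160.

2, 1, 3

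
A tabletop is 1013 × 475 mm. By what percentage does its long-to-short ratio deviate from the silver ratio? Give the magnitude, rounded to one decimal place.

11.7%

Ratio = 1013 / 475 ≈ 2.1326.
Ideal silver ratio ≈ 2.4142. |2.1326 − 2.4142| / 2.4142 ≈ 11.66% → 11.7%.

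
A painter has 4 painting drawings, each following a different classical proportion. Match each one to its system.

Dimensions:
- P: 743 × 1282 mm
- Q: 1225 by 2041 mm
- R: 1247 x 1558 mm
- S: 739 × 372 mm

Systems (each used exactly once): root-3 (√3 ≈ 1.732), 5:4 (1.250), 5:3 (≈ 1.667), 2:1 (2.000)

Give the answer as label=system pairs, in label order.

P = 1282/743 ≈ 1.725 → root-3 (1.732)
Q = 2041/1225 ≈ 1.666 → 5:3 (1.667)
R = 1558/1247 ≈ 1.249 → 5:4 (1.250)
S = 739/372 ≈ 1.987 → 2:1 (2.000)

P=root-3, Q=5:3, R=5:4, S=2:1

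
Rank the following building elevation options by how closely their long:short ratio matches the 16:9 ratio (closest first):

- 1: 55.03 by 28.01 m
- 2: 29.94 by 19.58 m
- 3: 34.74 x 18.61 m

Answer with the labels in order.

1: 55.03/28.01 ≈ 1.965 → |1.965 − 1.778| = 0.187
2: 29.94/19.58 ≈ 1.529 → |1.529 − 1.778| = 0.249
3: 34.74/18.61 ≈ 1.867 → |1.867 − 1.778| = 0.089

3, 1, 2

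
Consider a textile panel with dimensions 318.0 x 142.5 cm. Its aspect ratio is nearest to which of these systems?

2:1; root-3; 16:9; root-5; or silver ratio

318.0/142.5 ≈ 2.232. Nearest candidates are root-5 (2.236, off by 0.004) and silver ratio (2.414, off by 0.182).

root-5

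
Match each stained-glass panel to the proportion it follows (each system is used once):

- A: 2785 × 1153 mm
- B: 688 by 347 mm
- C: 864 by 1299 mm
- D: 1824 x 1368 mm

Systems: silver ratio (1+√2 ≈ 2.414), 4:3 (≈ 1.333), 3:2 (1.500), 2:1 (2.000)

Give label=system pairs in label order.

A=silver ratio, B=2:1, C=3:2, D=4:3

A = 2785/1153 ≈ 2.415 → silver ratio (2.414)
B = 688/347 ≈ 1.983 → 2:1 (2.000)
C = 1299/864 ≈ 1.503 → 3:2 (1.500)
D = 1824/1368 ≈ 1.333 → 4:3 (1.333)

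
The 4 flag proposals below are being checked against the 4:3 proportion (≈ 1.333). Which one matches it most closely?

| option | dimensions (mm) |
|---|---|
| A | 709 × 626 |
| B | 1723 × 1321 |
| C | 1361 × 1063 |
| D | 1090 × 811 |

Target 4:3 ≈ 1.333.
A: 1.133 (Δ0.200)  B: 1.304 (Δ0.029)  C: 1.280 (Δ0.053)  D: 1.344 (Δ0.011)

D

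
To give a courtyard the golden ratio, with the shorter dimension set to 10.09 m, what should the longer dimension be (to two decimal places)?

golden ratio ≈ 1.61803.
Longer side = 10.09 × 1.61803 ≈ 16.3259 → 16.33 m.

16.33 m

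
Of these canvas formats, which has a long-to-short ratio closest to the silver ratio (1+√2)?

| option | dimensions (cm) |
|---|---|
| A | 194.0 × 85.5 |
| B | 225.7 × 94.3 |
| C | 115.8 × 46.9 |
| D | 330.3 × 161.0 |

Target silver ratio ≈ 2.414.
A: 2.269 (Δ0.145)  B: 2.393 (Δ0.021)  C: 2.469 (Δ0.055)  D: 2.052 (Δ0.362)

B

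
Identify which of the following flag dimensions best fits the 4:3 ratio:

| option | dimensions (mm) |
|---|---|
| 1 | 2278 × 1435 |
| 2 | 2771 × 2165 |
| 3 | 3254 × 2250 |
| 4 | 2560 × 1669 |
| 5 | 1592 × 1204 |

Target 4:3 ≈ 1.333.
1: 1.587 (Δ0.254)  2: 1.280 (Δ0.053)  3: 1.446 (Δ0.113)  4: 1.534 (Δ0.201)  5: 1.322 (Δ0.011)

5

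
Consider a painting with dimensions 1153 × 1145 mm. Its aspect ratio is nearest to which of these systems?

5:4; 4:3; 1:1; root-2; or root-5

1:1

1153/1145 ≈ 1.007. Nearest candidates are 1:1 (1.000, off by 0.007) and 5:4 (1.250, off by 0.243).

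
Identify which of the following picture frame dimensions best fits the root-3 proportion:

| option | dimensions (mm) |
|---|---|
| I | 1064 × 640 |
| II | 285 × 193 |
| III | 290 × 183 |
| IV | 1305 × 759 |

IV

Target root-3 ≈ 1.732.
I: 1.663 (Δ0.069)  II: 1.477 (Δ0.255)  III: 1.585 (Δ0.147)  IV: 1.719 (Δ0.013)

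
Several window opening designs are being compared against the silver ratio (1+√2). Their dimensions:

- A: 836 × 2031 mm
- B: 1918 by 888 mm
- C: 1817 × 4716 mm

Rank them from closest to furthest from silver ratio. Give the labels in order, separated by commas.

Ratios: A = 2031 / 836 ≈ 2.429; B = 1918 / 888 ≈ 2.160; C = 4716 / 1817 ≈ 2.595.
|Δ from 2.414|: A 0.015; B 0.254; C 0.181.

A, C, B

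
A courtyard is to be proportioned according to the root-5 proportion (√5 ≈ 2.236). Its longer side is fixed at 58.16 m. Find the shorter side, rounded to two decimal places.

26.01 m

root-5 ≈ 2.23607.
Shorter side = 58.16 ÷ 2.23607 ≈ 26.0099 → 26.01 m.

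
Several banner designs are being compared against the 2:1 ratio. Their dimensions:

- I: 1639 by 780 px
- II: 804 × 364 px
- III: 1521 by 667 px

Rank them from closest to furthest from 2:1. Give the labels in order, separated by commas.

I: 1639/780 ≈ 2.101 → |2.101 − 2.000| = 0.101
II: 804/364 ≈ 2.209 → |2.209 − 2.000| = 0.209
III: 1521/667 ≈ 2.280 → |2.280 − 2.000| = 0.280

I, II, III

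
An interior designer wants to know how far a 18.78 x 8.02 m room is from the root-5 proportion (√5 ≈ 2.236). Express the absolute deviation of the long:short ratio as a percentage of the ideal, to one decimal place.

4.7%

Ratio = 18.78 / 8.02 ≈ 2.3416.
Ideal root-5 ≈ 2.2361. |2.3416 − 2.2361| / 2.2361 ≈ 4.72% → 4.7%.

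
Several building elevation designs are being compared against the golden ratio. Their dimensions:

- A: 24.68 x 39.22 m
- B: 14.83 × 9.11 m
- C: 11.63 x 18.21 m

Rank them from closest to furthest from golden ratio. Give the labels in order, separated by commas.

B, A, C

A: 39.22/24.68 ≈ 1.589 → |1.589 − 1.618| = 0.029
B: 14.83/9.11 ≈ 1.628 → |1.628 − 1.618| = 0.010
C: 18.21/11.63 ≈ 1.566 → |1.566 − 1.618| = 0.052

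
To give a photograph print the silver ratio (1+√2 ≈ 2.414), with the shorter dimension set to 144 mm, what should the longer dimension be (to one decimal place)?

347.6 mm

silver ratio ≈ 2.41421.
Longer side = 144 × 2.41421 ≈ 347.646 → 347.6 mm.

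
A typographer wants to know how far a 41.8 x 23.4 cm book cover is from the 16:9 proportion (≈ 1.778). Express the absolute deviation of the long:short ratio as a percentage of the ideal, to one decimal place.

Ratio = 41.8 / 23.4 ≈ 1.7863.
Ideal 16:9 ≈ 1.7778. |1.7863 − 1.7778| / 1.7778 ≈ 0.48% → 0.5%.

0.5%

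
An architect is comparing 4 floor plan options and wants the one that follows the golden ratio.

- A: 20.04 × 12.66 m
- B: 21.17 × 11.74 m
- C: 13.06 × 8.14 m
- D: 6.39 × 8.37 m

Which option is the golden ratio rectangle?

Ratios (long/short): A ≈ 1.583; B ≈ 1.803; C ≈ 1.604; D ≈ 1.310.
golden ratio ≈ 1.618; option C is nearest (Δ 0.014).

C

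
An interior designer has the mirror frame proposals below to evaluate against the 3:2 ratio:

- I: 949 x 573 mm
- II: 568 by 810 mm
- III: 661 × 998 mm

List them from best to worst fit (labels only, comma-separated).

Ratios: I = 949 / 573 ≈ 1.656; II = 810 / 568 ≈ 1.426; III = 998 / 661 ≈ 1.510.
|Δ from 1.500|: I 0.156; II 0.074; III 0.010.

III, II, I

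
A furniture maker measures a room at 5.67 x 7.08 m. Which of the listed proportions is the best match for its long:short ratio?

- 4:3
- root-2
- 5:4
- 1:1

5:4

7.08/5.67 ≈ 1.249. Nearest candidates are 5:4 (1.250, off by 0.001) and 4:3 (1.333, off by 0.084).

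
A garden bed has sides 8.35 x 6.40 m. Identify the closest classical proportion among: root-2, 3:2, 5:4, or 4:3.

Ratio = 8.35 / 6.40 ≈ 1.305.
Distances: root-2 1.414 (Δ 0.109); 3:2 1.500 (Δ 0.195); 5:4 1.250 (Δ 0.055); 4:3 1.333 (Δ 0.028).

4:3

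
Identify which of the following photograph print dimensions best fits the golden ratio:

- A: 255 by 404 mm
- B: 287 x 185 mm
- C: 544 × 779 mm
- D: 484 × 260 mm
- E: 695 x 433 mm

Target golden ratio ≈ 1.618.
A: 1.584 (Δ0.034)  B: 1.551 (Δ0.067)  C: 1.432 (Δ0.186)  D: 1.862 (Δ0.244)  E: 1.605 (Δ0.013)

E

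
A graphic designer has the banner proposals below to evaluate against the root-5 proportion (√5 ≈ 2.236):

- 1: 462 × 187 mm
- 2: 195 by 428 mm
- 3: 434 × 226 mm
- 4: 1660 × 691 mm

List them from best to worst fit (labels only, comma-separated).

2, 4, 1, 3

1: 462/187 ≈ 2.471 → |2.471 − 2.236| = 0.235
2: 428/195 ≈ 2.195 → |2.195 − 2.236| = 0.041
3: 434/226 ≈ 1.920 → |1.920 − 2.236| = 0.316
4: 1660/691 ≈ 2.402 → |2.402 − 2.236| = 0.166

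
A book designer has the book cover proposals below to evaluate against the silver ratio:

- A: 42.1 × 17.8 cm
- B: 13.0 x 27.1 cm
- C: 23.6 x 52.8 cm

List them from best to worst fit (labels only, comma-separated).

A: 42.1/17.8 ≈ 2.365 → |2.365 − 2.414| = 0.049
B: 27.1/13.0 ≈ 2.085 → |2.085 − 2.414| = 0.329
C: 52.8/23.6 ≈ 2.237 → |2.237 − 2.414| = 0.177

A, C, B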